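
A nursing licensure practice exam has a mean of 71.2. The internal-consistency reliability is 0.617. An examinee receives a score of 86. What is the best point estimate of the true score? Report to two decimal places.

T̂ = 0.617(86) + 0.383(71.2) = 53.062 + 27.2696 = 80.332 → 80.33

80.33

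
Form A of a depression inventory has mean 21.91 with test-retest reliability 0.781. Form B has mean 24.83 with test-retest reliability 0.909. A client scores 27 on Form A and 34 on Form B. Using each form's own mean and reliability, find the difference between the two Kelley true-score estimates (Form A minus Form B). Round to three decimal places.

T̂_A = 0.781(27) + 0.219(21.91) = 25.88529
T̂_B = 0.909(34) + 0.091(24.83) = 33.16553
T̂_A − T̂_B = -7.28024

-7.280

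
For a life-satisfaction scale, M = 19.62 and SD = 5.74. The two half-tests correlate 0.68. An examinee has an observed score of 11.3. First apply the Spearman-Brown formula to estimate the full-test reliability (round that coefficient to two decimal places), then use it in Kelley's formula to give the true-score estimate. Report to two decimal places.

12.88

Spearman-Brown: ρ = 2r/(1 + r) = 2(0.68)/(1 + 0.68) = 1.360/1.68 = 0.8095 → 0.81
Weight the observed score by reliability and the mean by (1 − reliability): T̂ = 0.81·11.3 + 0.19·19.62 = 9.153 + 3.7278 = 12.881.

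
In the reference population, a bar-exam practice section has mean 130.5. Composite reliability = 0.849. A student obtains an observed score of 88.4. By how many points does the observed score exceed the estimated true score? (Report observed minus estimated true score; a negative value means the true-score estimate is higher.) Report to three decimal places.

T̂ = ρX + (1 − ρ)μ
  = 0.849 × 88.4 + 0.151 × 130.5
  = 75.0516 + 19.7055
  = 94.75710
  ≈ 94.7571
X − T̂ = 88.4 − 94.7571 = -6.3571 → -6.357

-6.357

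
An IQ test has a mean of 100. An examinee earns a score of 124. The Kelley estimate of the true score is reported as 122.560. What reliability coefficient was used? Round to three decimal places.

T̂ = ρX + (1 − ρ)μ  ⇒  T̂ − μ = ρ(X − μ)
ρ = (T̂ − μ)/(X − μ) = (122.560 − 100) / (124 − 100) = 22.560 / 24.0 = 0.94000

0.940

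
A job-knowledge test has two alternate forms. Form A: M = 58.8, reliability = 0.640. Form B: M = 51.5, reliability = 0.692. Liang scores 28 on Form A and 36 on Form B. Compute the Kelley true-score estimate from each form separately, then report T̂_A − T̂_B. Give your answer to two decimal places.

T̂_A = 0.640(28) + 0.360(58.8) = 39.0880
T̂_B = 0.692(36) + 0.308(51.5) = 40.7740
T̂_A − T̂_B = -1.6860

-1.69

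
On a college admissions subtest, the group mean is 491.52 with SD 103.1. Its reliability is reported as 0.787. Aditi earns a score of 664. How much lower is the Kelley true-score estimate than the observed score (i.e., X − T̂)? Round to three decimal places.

36.738

T̂ = 0.787(664) + 0.213(491.52) = 522.568 + 104.69376 = 627.26176 → 627.2618
X − T̂ = 664 − 627.2618 = 36.7382 → 36.738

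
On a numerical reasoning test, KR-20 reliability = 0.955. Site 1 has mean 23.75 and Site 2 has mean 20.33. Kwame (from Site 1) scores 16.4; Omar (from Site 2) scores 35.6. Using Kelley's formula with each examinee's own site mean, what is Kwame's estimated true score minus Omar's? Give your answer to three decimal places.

T̂_Kwame = 0.955(16.4) + 0.045(23.75) = 16.73075
T̂_Omar = 0.955(35.6) + 0.045(20.33) = 34.91285
Difference = 16.73075 − 34.91285 = -18.18210

-18.182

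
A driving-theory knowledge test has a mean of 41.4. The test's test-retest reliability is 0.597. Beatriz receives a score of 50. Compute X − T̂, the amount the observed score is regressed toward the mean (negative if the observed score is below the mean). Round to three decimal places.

T̂ = ρX + (1 − ρ)μ
  = 0.597 × 50 + 0.403 × 41.4
  = 29.850 + 16.6842
  = 46.53420
  ≈ 46.5342
X − T̂ = 50 − 46.5342 = 3.4658 → 3.466

3.466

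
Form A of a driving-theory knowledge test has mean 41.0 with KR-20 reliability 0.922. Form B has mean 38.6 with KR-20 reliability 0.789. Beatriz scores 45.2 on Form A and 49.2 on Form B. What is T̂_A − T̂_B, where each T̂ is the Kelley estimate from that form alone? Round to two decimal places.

-2.09

T̂_A = 0.922(45.2) + 0.078(41.0) = 44.8724
T̂_B = 0.789(49.2) + 0.211(38.6) = 46.9634
T̂_A − T̂_B = -2.0910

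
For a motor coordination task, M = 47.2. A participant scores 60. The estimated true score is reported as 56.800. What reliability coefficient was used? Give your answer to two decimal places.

T̂ = ρX + (1 − ρ)μ  ⇒  T̂ − μ = ρ(X − μ)
ρ = (T̂ − μ)/(X − μ) = (56.800 − 47.2) / (60 − 47.2) = 9.600 / 12.8 = 0.7500

0.75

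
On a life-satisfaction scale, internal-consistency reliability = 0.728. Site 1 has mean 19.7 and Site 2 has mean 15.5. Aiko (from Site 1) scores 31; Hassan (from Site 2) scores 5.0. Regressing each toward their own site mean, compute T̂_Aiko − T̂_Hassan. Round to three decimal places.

T̂_Aiko = 0.728(31) + 0.272(19.7) = 27.92640
T̂_Hassan = 0.728(5.0) + 0.272(15.5) = 7.85600
Difference = 27.92640 − 7.85600 = 20.07040

20.070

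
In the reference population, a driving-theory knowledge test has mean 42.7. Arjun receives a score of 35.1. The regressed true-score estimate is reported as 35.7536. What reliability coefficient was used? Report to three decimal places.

T̂ = ρX + (1 − ρ)μ  ⇒  T̂ − μ = ρ(X − μ)
ρ = (T̂ − μ)/(X − μ) = (35.7536 − 42.7) / (35.1 − 42.7) = -6.9464 / -7.6 = 0.91400

0.914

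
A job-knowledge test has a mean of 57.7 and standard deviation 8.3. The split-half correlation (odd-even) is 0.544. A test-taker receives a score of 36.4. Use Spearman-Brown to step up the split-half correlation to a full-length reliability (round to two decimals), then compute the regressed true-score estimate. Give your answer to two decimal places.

42.79

Spearman-Brown: ρ = 2r/(1 + r) = 2(0.544)/(1 + 0.544) = 1.0880/1.544 = 0.7047 → 0.70
T̂ = 0.70(36.4) + 0.30(57.7) = 25.480 + 17.310 = 42.790 → 42.79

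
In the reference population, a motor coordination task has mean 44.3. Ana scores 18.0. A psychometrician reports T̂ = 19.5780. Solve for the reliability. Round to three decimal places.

0.940

T̂ = ρX + (1 − ρ)μ  ⇒  T̂ − μ = ρ(X − μ)
ρ = (T̂ − μ)/(X − μ) = (19.5780 − 44.3) / (18.0 − 44.3) = -24.7220 / -26.3 = 0.94000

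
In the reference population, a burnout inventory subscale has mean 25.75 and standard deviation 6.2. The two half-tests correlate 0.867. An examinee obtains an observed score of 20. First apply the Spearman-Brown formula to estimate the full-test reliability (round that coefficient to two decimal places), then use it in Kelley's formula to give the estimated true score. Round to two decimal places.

20.40

Spearman-Brown: ρ = 2r/(1 + r) = 2(0.867)/(1 + 0.867) = 1.7340/1.867 = 0.9288 → 0.93
Weight the observed score by reliability and the mean by (1 − reliability): T̂ = 0.93·20 + 0.07·25.75 = 18.60 + 1.8025 = 20.403.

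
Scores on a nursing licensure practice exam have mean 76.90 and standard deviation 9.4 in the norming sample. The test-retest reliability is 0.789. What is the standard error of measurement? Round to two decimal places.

SEM = SD · √(1 − ρ) = 9.4 × √0.211 = 9.4 × 0.4593 = 4.318

4.32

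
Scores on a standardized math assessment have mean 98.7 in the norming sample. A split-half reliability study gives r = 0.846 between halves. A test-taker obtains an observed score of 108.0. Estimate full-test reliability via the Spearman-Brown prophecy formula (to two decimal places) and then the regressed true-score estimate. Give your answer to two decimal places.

107.26

Spearman-Brown: ρ = 2r/(1 + r) = 2(0.846)/(1 + 0.846) = 1.6920/1.846 = 0.9166 → 0.92
Regress the observed score toward the mean by the unreliability: T̂ = 0.92·108.0 + 0.08·98.7 = 99.360 + 7.896 = 107.256.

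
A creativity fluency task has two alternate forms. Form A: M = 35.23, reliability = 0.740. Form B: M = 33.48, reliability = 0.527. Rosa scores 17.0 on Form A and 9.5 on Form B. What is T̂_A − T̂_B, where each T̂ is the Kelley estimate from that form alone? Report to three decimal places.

0.897

T̂_A = 0.740(17.0) + 0.260(35.23) = 21.73980
T̂_B = 0.527(9.5) + 0.473(33.48) = 20.84254
T̂_A − T̂_B = 0.89726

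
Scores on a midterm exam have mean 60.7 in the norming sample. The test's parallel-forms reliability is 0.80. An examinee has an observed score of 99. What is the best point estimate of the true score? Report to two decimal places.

91.34

T̂ = ρX + (1 − ρ)μ
  = 0.80 × 99 + 0.20 × 60.7
  = 79.20 + 12.140
  = 91.340
  ≈ 91.34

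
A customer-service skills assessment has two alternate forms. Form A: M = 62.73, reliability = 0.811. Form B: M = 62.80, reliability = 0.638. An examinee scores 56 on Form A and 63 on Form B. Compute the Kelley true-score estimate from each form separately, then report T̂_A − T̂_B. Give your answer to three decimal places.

T̂_A = 0.811(56) + 0.189(62.73) = 57.27197
T̂_B = 0.638(63) + 0.362(62.80) = 62.92760
T̂_A − T̂_B = -5.65563

-5.656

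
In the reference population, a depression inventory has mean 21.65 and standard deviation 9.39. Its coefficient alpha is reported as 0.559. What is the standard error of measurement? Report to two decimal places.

6.24

SEM = SD · √(1 − ρ) = 9.39 × √0.441 = 9.39 × 0.6641 = 6.236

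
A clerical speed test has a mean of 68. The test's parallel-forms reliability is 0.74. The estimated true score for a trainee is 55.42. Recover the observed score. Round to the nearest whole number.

51

T̂ = ρX + (1 − ρ)μ  ⇒  X = (T̂ − (1 − ρ)μ) / ρ
X = (55.42 − 0.26 × 68) / 0.74 = (55.42 − 17.68) / 0.74 = 37.74 / 0.74 = 51.00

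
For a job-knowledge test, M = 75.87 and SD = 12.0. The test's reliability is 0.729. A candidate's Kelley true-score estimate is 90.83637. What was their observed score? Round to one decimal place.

T̂ = ρX + (1 − ρ)μ  ⇒  X = (T̂ − (1 − ρ)μ) / ρ
X = (90.83637 − 0.271 × 75.87) / 0.729 = (90.83637 − 20.56077) / 0.729 = 70.27560 / 0.729 = 96.400

96.4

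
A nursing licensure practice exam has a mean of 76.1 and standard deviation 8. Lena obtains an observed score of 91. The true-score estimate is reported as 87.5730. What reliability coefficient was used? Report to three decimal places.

0.770

T̂ = ρX + (1 − ρ)μ  ⇒  T̂ − μ = ρ(X − μ)
ρ = (T̂ − μ)/(X − μ) = (87.5730 − 76.1) / (91 − 76.1) = 11.4730 / 14.9 = 0.77000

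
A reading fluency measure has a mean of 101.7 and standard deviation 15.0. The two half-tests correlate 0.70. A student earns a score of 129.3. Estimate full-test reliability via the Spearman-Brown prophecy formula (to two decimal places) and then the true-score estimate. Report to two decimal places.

124.33

Spearman-Brown: ρ = 2r/(1 + r) = 2(0.70)/(1 + 0.70) = 1.400/1.70 = 0.8235 → 0.82
T̂ = ρX + (1 − ρ)μ
  = 0.82 × 129.3 + 0.18 × 101.7
  = 106.026 + 18.306
  = 124.332
  ≈ 124.33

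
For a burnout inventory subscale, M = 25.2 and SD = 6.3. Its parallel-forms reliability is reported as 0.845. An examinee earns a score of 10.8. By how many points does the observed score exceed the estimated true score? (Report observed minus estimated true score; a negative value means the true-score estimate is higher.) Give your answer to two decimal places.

Regress the observed score toward the mean by the unreliability: T̂ = 0.845·10.8 + 0.155·25.2 = 9.1260 + 3.9060 = 13.0320.
X − T̂ = 10.8 − 13.032 = -2.232 → -2.23

-2.23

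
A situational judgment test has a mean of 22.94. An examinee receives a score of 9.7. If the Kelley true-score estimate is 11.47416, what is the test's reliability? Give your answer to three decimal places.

T̂ = ρX + (1 − ρ)μ  ⇒  T̂ − μ = ρ(X − μ)
ρ = (T̂ − μ)/(X − μ) = (11.47416 − 22.94) / (9.7 − 22.94) = -11.46584 / -13.24 = 0.86600

0.866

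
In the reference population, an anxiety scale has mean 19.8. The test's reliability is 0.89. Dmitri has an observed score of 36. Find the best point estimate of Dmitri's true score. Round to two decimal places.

34.22

T̂ = 0.89(36) + 0.11(19.8) = 32.04 + 2.178 = 34.218 → 34.22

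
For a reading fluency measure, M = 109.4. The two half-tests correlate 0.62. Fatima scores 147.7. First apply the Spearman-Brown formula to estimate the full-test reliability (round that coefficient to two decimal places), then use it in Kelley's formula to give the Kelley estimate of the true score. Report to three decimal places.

138.891

Spearman-Brown: ρ = 2r/(1 + r) = 2(0.62)/(1 + 0.62) = 1.240/1.62 = 0.7654 → 0.77
Weight the observed score by reliability and the mean by (1 − reliability): T̂ = 0.77·147.7 + 0.23·109.4 = 113.729 + 25.162 = 138.8910.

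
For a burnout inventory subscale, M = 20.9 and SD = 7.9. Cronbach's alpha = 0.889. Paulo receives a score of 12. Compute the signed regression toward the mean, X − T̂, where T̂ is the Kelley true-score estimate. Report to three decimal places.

-0.988

Weight the observed score by reliability and the mean by (1 − reliability): T̂ = 0.889·12 + 0.111·20.9 = 10.668 + 2.3199 = 12.98790.
X − T̂ = 12 − 12.9879 = -0.9879 → -0.988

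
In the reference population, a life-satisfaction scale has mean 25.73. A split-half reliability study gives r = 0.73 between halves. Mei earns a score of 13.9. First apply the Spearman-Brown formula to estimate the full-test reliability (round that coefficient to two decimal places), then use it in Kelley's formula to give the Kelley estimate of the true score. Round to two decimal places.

15.79

Spearman-Brown: ρ = 2r/(1 + r) = 2(0.73)/(1 + 0.73) = 1.460/1.73 = 0.8439 → 0.84
T̂ = ρX + (1 − ρ)μ
  = 0.84 × 13.9 + 0.16 × 25.73
  = 11.676 + 4.1168
  = 15.793
  ≈ 15.79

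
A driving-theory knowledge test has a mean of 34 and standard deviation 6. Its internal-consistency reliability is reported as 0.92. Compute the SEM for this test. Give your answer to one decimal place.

1.7

SEM = SD · √(1 − ρ) = 6 × √0.08 = 6 × 0.2828 = 1.697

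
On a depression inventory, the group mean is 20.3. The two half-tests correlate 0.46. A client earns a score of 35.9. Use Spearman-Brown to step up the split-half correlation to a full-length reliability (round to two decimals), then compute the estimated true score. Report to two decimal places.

Spearman-Brown: ρ = 2r/(1 + r) = 2(0.46)/(1 + 0.46) = 0.920/1.46 = 0.6301 → 0.63
T̂ = ρX + (1 − ρ)μ
  = 0.63 × 35.9 + 0.37 × 20.3
  = 22.617 + 7.511
  = 30.128
  ≈ 30.13

30.13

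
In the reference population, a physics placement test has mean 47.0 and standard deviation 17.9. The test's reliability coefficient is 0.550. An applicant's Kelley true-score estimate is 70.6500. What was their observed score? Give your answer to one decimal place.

90.0

T̂ = ρX + (1 − ρ)μ  ⇒  X = (T̂ − (1 − ρ)μ) / ρ
X = (70.6500 − 0.450 × 47.0) / 0.550 = (70.6500 − 21.1500) / 0.550 = 49.5000 / 0.550 = 90.000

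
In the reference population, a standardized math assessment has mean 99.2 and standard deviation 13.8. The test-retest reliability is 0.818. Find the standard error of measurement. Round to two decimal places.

SEM = SD · √(1 − ρ) = 13.8 × √0.182 = 13.8 × 0.4266 = 5.887

5.89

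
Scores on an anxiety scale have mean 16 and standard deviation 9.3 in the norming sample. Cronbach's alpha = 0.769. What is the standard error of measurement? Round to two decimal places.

SEM = SD · √(1 − ρ) = 9.3 × √0.231 = 9.3 × 0.4806 = 4.470

4.47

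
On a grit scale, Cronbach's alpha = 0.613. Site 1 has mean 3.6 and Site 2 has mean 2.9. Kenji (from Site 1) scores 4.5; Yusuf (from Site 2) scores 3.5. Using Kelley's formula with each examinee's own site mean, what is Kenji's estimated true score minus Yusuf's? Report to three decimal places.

0.884

T̂_Kenji = 0.613(4.5) + 0.387(3.6) = 4.15170
T̂_Yusuf = 0.613(3.5) + 0.387(2.9) = 3.26780
Difference = 4.15170 − 3.26780 = 0.88390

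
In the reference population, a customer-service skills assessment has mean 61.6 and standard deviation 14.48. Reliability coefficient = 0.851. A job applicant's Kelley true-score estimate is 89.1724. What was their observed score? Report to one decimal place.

94.0

T̂ = ρX + (1 − ρ)μ  ⇒  X = (T̂ − (1 − ρ)μ) / ρ
X = (89.1724 − 0.149 × 61.6) / 0.851 = (89.1724 − 9.1784) / 0.851 = 79.9940 / 0.851 = 94.000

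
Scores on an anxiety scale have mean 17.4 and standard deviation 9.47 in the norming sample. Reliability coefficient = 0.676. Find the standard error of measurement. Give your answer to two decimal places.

5.39

SEM = SD · √(1 − ρ) = 9.47 × √0.324 = 9.47 × 0.5692 = 5.390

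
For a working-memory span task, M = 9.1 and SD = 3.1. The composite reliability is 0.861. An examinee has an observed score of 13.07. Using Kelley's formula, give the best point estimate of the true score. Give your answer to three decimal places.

12.518

T̂ = ρX + (1 − ρ)μ
  = 0.861 × 13.07 + 0.139 × 9.1
  = 11.25327 + 1.2649
  = 12.5182
  ≈ 12.518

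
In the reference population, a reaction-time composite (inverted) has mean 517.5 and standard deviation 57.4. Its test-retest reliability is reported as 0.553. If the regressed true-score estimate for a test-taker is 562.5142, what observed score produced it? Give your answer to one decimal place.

598.9

T̂ = ρX + (1 − ρ)μ  ⇒  X = (T̂ − (1 − ρ)μ) / ρ
X = (562.5142 − 0.447 × 517.5) / 0.553 = (562.5142 − 231.3225) / 0.553 = 331.1917 / 0.553 = 598.900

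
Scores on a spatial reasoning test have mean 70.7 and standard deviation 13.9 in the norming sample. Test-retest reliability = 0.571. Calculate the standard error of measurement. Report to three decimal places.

SEM = SD · √(1 − ρ) = 13.9 × √0.429 = 13.9 × 0.6550 = 9.1042

9.104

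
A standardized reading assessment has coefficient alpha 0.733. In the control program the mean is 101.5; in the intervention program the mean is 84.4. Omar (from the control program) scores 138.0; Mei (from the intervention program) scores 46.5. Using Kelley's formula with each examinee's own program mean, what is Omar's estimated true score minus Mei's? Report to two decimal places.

T̂_Omar = 0.733(138.0) + 0.267(101.5) = 128.2545
T̂_Mei = 0.733(46.5) + 0.267(84.4) = 56.6193
Difference = 128.2545 − 56.6193 = 71.6352

71.64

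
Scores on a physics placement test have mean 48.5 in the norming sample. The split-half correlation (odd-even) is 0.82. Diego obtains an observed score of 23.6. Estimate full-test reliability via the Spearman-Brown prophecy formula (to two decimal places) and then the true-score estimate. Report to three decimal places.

Spearman-Brown: ρ = 2r/(1 + r) = 2(0.82)/(1 + 0.82) = 1.640/1.82 = 0.9011 → 0.90
T̂ = 0.90(23.6) + 0.10(48.5) = 21.240 + 4.850 = 26.0900 → 26.090

26.090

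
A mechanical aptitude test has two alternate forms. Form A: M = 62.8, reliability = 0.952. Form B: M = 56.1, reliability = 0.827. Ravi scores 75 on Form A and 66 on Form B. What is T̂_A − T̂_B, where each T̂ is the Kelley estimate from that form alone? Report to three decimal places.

T̂_A = 0.952(75) + 0.048(62.8) = 74.41440
T̂_B = 0.827(66) + 0.173(56.1) = 64.28730
T̂_A − T̂_B = 10.12710

10.127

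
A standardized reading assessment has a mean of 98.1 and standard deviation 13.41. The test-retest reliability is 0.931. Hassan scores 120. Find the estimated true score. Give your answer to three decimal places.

T̂ = ρX + (1 − ρ)μ
  = 0.931 × 120 + 0.069 × 98.1
  = 111.720 + 6.7689
  = 118.4889
  ≈ 118.489

118.489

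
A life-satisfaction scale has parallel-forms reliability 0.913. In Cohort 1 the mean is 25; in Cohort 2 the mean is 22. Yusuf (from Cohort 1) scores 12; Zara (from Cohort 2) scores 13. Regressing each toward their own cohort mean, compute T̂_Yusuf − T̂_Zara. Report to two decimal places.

-0.65

T̂_Yusuf = 0.913(12) + 0.087(25) = 13.1310
T̂_Zara = 0.913(13) + 0.087(22) = 13.7830
Difference = 13.1310 − 13.7830 = -0.6520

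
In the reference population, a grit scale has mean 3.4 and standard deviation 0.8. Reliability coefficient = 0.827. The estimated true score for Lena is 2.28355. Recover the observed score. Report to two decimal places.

2.05

T̂ = ρX + (1 − ρ)μ  ⇒  X = (T̂ − (1 − ρ)μ) / ρ
X = (2.28355 − 0.173 × 3.4) / 0.827 = (2.28355 − 0.5882) / 0.827 = 1.69535 / 0.827 = 2.0500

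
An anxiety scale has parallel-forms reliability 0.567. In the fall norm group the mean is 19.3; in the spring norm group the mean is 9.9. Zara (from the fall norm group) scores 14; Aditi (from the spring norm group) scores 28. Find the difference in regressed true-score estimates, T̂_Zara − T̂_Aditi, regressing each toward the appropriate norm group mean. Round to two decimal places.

-3.87

T̂_Zara = 0.567(14) + 0.433(19.3) = 16.2949
T̂_Aditi = 0.567(28) + 0.433(9.9) = 20.1627
Difference = 16.2949 − 20.1627 = -3.8678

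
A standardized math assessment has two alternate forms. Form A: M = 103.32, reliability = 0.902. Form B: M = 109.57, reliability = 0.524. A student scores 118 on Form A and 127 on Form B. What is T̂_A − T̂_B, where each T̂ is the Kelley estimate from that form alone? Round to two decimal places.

T̂_A = 0.902(118) + 0.098(103.32) = 116.5614
T̂_B = 0.524(127) + 0.476(109.57) = 118.7033
T̂_A − T̂_B = -2.1420

-2.14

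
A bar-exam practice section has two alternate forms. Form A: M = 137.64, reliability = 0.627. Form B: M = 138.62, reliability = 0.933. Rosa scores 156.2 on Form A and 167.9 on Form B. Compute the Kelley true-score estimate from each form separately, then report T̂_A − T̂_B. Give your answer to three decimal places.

-16.661

T̂_A = 0.627(156.2) + 0.373(137.64) = 149.27712
T̂_B = 0.933(167.9) + 0.067(138.62) = 165.93824
T̂_A − T̂_B = -16.66112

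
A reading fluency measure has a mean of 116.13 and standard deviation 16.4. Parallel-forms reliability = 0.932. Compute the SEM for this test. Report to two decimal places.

4.28

SEM = SD · √(1 − ρ) = 16.4 × √0.068 = 16.4 × 0.2608 = 4.277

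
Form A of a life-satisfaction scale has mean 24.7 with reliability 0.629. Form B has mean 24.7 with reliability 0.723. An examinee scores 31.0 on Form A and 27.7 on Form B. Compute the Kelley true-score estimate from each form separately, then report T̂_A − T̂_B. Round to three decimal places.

T̂_A = 0.629(31.0) + 0.371(24.7) = 28.66270
T̂_B = 0.723(27.7) + 0.277(24.7) = 26.86900
T̂_A − T̂_B = 1.79370

1.794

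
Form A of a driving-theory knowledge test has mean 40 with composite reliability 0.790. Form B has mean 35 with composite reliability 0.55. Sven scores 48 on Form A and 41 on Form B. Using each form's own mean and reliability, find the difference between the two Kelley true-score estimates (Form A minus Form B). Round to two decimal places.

8.02

T̂_A = 0.790(48) + 0.210(40) = 46.3200
T̂_B = 0.55(41) + 0.45(35) = 38.3000
T̂_A − T̂_B = 8.0200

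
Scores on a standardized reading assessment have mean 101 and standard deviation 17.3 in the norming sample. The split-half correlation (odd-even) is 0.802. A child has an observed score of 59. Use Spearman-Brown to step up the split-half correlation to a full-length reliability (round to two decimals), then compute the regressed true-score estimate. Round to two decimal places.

Spearman-Brown: ρ = 2r/(1 + r) = 2(0.802)/(1 + 0.802) = 1.6040/1.802 = 0.8901 → 0.89
T̂ = ρX + (1 − ρ)μ
  = 0.89 × 59 + 0.11 × 101
  = 52.51 + 11.11
  = 63.620
  ≈ 63.62

63.62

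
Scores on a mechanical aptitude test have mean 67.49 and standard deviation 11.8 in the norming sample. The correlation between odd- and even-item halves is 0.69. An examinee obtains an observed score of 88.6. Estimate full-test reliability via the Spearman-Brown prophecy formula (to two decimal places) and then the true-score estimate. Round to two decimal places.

Spearman-Brown: ρ = 2r/(1 + r) = 2(0.69)/(1 + 0.69) = 1.380/1.69 = 0.8166 → 0.82
Kelley's formula gives T̂ = 0.82·88.6 + 0.18·67.49 = 72.652 + 12.1482 = 84.800.

84.80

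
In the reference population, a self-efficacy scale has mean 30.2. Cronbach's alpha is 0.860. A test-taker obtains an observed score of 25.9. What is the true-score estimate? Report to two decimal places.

Regress the observed score toward the mean by the unreliability: T̂ = 0.860·25.9 + 0.140·30.2 = 22.2740 + 4.2280 = 26.502.

26.50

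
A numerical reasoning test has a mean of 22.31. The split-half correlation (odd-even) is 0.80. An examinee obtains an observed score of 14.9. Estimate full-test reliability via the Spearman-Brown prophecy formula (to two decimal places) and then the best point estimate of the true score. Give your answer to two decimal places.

Spearman-Brown: ρ = 2r/(1 + r) = 2(0.80)/(1 + 0.80) = 1.600/1.80 = 0.8889 → 0.89
T̂ = ρX + (1 − ρ)μ
  = 0.89 × 14.9 + 0.11 × 22.31
  = 13.261 + 2.4541
  = 15.715
  ≈ 15.72

15.72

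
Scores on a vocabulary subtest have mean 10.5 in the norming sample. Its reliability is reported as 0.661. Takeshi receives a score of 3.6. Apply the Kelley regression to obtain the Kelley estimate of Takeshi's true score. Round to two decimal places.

5.94

T̂ = 0.661(3.6) + 0.339(10.5) = 2.3796 + 3.5595 = 5.939 → 5.94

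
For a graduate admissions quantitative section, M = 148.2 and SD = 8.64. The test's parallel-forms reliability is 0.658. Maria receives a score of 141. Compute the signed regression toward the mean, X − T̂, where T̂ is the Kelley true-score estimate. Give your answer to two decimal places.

-2.46

T̂ = 0.658(141) + 0.342(148.2) = 92.778 + 50.6844 = 143.4624 → 143.462
X − T̂ = 141 − 143.462 = -2.462 → -2.46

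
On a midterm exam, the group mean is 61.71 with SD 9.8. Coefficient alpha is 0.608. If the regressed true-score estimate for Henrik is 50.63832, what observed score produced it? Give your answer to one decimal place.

43.5

T̂ = ρX + (1 − ρ)μ  ⇒  X = (T̂ − (1 − ρ)μ) / ρ
X = (50.63832 − 0.392 × 61.71) / 0.608 = (50.63832 − 24.19032) / 0.608 = 26.44800 / 0.608 = 43.500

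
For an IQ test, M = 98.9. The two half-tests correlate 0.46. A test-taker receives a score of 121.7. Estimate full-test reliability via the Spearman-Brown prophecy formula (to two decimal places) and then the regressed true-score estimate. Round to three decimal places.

113.264

Spearman-Brown: ρ = 2r/(1 + r) = 2(0.46)/(1 + 0.46) = 0.920/1.46 = 0.6301 → 0.63
T̂ = 0.63(121.7) + 0.37(98.9) = 76.671 + 36.593 = 113.2640 → 113.264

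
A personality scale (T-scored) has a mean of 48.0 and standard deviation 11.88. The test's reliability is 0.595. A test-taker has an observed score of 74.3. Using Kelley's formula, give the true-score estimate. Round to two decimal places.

63.65

Weight the observed score by reliability and the mean by (1 − reliability): T̂ = 0.595·74.3 + 0.405·48.0 = 44.2085 + 19.4400 = 63.648.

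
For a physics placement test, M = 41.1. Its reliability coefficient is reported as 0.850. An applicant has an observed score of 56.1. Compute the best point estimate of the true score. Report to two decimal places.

T̂ = 0.850(56.1) + 0.150(41.1) = 47.6850 + 6.1650 = 53.850 → 53.85

53.85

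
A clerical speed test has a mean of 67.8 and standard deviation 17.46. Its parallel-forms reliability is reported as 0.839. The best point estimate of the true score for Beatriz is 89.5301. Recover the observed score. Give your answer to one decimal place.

93.7

T̂ = ρX + (1 − ρ)μ  ⇒  X = (T̂ − (1 − ρ)μ) / ρ
X = (89.5301 − 0.161 × 67.8) / 0.839 = (89.5301 − 10.9158) / 0.839 = 78.6143 / 0.839 = 93.700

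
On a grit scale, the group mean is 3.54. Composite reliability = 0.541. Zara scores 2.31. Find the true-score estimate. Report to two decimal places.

Kelley's formula gives T̂ = 0.541·2.31 + 0.459·3.54 = 1.24971 + 1.62486 = 2.875.

2.87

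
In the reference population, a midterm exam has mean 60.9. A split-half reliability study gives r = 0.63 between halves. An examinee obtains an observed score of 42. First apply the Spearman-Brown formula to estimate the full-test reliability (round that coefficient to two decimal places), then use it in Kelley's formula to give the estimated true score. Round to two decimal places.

Spearman-Brown: ρ = 2r/(1 + r) = 2(0.63)/(1 + 0.63) = 1.260/1.63 = 0.7730 → 0.77
T̂ = 0.77(42) + 0.23(60.9) = 32.34 + 14.007 = 46.347 → 46.35

46.35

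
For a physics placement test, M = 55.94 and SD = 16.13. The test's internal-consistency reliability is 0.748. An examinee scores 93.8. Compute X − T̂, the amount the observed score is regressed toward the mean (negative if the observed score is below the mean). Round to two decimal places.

T̂ = ρX + (1 − ρ)μ
  = 0.748 × 93.8 + 0.252 × 55.94
  = 70.1624 + 14.09688
  = 84.2593
  ≈ 84.259
X − T̂ = 93.8 − 84.259 = 9.541 → 9.54

9.54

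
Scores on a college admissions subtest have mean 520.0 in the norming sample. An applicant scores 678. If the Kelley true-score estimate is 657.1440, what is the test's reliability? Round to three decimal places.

T̂ = ρX + (1 − ρ)μ  ⇒  T̂ − μ = ρ(X − μ)
ρ = (T̂ − μ)/(X − μ) = (657.1440 − 520.0) / (678 − 520.0) = 137.1440 / 158.0 = 0.86800

0.868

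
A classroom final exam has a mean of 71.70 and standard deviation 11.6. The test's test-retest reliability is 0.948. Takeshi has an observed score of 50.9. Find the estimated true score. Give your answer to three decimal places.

51.982

Weight the observed score by reliability and the mean by (1 − reliability): T̂ = 0.948·50.9 + 0.052·71.70 = 48.2532 + 3.72840 = 51.9816.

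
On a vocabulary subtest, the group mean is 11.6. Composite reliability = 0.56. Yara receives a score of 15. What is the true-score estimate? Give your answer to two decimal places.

13.50

Kelley's formula gives T̂ = 0.56·15 + 0.44·11.6 = 8.40 + 5.104 = 13.504.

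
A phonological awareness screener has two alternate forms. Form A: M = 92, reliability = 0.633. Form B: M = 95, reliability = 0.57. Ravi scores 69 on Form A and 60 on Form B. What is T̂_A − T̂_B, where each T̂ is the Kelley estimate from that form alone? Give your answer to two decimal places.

2.39

T̂_A = 0.633(69) + 0.367(92) = 77.4410
T̂_B = 0.57(60) + 0.43(95) = 75.0500
T̂_A − T̂_B = 2.3910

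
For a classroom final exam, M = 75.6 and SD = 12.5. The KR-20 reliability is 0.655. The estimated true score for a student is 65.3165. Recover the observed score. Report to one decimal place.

T̂ = ρX + (1 − ρ)μ  ⇒  X = (T̂ − (1 − ρ)μ) / ρ
X = (65.3165 − 0.345 × 75.6) / 0.655 = (65.3165 − 26.0820) / 0.655 = 39.2345 / 0.655 = 59.900

59.9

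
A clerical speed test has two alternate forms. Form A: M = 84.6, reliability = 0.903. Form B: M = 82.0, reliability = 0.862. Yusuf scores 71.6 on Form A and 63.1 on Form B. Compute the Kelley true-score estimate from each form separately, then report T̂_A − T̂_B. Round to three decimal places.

7.153

T̂_A = 0.903(71.6) + 0.097(84.6) = 72.86100
T̂_B = 0.862(63.1) + 0.138(82.0) = 65.70820
T̂_A − T̂_B = 7.15280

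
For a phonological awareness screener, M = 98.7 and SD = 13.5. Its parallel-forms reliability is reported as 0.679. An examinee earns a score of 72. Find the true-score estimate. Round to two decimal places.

T̂ = ρX + (1 − ρ)μ
  = 0.679 × 72 + 0.321 × 98.7
  = 48.888 + 31.6827
  = 80.571
  ≈ 80.57

80.57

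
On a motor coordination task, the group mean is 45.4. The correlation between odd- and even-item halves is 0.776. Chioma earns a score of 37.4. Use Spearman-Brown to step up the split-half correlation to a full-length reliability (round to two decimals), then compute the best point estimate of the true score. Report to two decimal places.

Spearman-Brown: ρ = 2r/(1 + r) = 2(0.776)/(1 + 0.776) = 1.5520/1.776 = 0.8739 → 0.87
T̂ = 0.87(37.4) + 0.13(45.4) = 32.538 + 5.902 = 38.440 → 38.44

38.44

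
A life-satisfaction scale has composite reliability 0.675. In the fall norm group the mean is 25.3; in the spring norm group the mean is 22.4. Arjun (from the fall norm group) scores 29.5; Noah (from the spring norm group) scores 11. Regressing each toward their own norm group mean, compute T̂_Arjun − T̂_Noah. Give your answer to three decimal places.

13.430

T̂_Arjun = 0.675(29.5) + 0.325(25.3) = 28.13500
T̂_Noah = 0.675(11) + 0.325(22.4) = 14.70500
Difference = 28.13500 − 14.70500 = 13.43000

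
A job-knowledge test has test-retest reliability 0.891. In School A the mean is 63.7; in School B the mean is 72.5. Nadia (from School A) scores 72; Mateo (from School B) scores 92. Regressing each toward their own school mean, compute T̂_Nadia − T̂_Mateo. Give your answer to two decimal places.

-18.78

T̂_Nadia = 0.891(72) + 0.109(63.7) = 71.0953
T̂_Mateo = 0.891(92) + 0.109(72.5) = 89.8745
Difference = 71.0953 − 89.8745 = -18.7792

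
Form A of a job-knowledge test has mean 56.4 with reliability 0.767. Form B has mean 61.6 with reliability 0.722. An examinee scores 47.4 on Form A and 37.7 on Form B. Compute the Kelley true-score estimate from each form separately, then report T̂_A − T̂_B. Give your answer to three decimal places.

5.153

T̂_A = 0.767(47.4) + 0.233(56.4) = 49.49700
T̂_B = 0.722(37.7) + 0.278(61.6) = 44.34420
T̂_A − T̂_B = 5.15280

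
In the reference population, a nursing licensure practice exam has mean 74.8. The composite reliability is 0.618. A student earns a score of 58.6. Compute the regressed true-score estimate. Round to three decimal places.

64.788

T̂ = 0.618(58.6) + 0.382(74.8) = 36.2148 + 28.5736 = 64.7884 → 64.788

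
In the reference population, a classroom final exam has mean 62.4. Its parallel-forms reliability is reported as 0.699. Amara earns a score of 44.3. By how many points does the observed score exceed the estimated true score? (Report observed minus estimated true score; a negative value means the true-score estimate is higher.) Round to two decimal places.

-5.45

Kelley's formula gives T̂ = 0.699·44.3 + 0.301·62.4 = 30.9657 + 18.7824 = 49.7481.
X − T̂ = 44.3 − 49.748 = -5.448 → -5.45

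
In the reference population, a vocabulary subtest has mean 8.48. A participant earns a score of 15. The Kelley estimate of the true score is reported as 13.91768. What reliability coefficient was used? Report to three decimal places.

T̂ = ρX + (1 − ρ)μ  ⇒  T̂ − μ = ρ(X − μ)
ρ = (T̂ − μ)/(X − μ) = (13.91768 − 8.48) / (15 − 8.48) = 5.43768 / 6.52 = 0.83400

0.834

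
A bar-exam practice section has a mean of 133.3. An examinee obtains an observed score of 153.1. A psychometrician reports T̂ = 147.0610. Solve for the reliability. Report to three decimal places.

0.695

T̂ = ρX + (1 − ρ)μ  ⇒  T̂ − μ = ρ(X − μ)
ρ = (T̂ − μ)/(X − μ) = (147.0610 − 133.3) / (153.1 − 133.3) = 13.7610 / 19.8 = 0.69500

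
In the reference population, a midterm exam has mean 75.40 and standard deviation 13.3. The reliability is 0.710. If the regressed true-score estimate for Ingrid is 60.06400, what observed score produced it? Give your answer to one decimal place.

T̂ = ρX + (1 − ρ)μ  ⇒  X = (T̂ − (1 − ρ)μ) / ρ
X = (60.06400 − 0.290 × 75.40) / 0.710 = (60.06400 − 21.86600) / 0.710 = 38.19800 / 0.710 = 53.800

53.8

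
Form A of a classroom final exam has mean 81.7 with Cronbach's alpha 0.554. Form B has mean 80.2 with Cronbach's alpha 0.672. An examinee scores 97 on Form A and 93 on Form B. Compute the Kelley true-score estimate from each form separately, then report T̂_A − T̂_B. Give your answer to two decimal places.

1.37

T̂_A = 0.554(97) + 0.446(81.7) = 90.1762
T̂_B = 0.672(93) + 0.328(80.2) = 88.8016
T̂_A − T̂_B = 1.3746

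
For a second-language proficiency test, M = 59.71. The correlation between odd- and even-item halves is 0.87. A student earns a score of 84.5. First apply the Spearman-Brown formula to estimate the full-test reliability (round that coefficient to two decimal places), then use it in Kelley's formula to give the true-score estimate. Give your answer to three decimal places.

Spearman-Brown: ρ = 2r/(1 + r) = 2(0.87)/(1 + 0.87) = 1.740/1.87 = 0.9305 → 0.93
T̂ = 0.93(84.5) + 0.07(59.71) = 78.585 + 4.1797 = 82.7647 → 82.765

82.765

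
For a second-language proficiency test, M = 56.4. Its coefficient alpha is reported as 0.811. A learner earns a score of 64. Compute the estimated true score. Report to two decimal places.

62.56

T̂ = ρX + (1 − ρ)μ
  = 0.811 × 64 + 0.189 × 56.4
  = 51.904 + 10.6596
  = 62.564
  ≈ 62.56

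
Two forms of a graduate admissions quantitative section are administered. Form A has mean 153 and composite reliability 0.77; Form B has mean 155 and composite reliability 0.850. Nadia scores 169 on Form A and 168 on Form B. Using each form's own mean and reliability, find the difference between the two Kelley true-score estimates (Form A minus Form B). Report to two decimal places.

-0.73

T̂_A = 0.77(169) + 0.23(153) = 165.3200
T̂_B = 0.850(168) + 0.150(155) = 166.0500
T̂_A − T̂_B = -0.7300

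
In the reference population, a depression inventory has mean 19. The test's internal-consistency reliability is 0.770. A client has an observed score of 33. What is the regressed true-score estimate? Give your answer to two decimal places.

29.78

T̂ = 0.770(33) + 0.230(19) = 25.410 + 4.370 = 29.780 → 29.78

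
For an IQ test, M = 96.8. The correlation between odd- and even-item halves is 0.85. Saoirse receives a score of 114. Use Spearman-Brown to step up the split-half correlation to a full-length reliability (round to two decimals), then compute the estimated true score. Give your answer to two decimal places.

112.62

Spearman-Brown: ρ = 2r/(1 + r) = 2(0.85)/(1 + 0.85) = 1.700/1.85 = 0.9189 → 0.92
T̂ = ρX + (1 − ρ)μ
  = 0.92 × 114 + 0.08 × 96.8
  = 104.88 + 7.744
  = 112.624
  ≈ 112.62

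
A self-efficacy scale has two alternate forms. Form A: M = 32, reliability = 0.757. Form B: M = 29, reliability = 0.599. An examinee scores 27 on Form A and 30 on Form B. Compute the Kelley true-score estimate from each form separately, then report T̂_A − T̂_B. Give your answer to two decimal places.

-1.38

T̂_A = 0.757(27) + 0.243(32) = 28.2150
T̂_B = 0.599(30) + 0.401(29) = 29.5990
T̂_A − T̂_B = -1.3840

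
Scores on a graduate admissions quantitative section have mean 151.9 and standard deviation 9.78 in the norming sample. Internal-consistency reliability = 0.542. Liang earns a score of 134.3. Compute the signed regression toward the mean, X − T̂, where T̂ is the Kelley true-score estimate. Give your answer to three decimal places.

T̂ = ρX + (1 − ρ)μ
  = 0.542 × 134.3 + 0.458 × 151.9
  = 72.7906 + 69.5702
  = 142.36080
  ≈ 142.3608
X − T̂ = 134.3 − 142.3608 = -8.0608 → -8.061

-8.061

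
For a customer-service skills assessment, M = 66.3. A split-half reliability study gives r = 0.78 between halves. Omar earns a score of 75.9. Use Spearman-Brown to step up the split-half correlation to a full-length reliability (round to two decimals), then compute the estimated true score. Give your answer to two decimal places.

74.75

Spearman-Brown: ρ = 2r/(1 + r) = 2(0.78)/(1 + 0.78) = 1.560/1.78 = 0.8764 → 0.88
Regress the observed score toward the mean by the unreliability: T̂ = 0.88·75.9 + 0.12·66.3 = 66.792 + 7.956 = 74.748.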